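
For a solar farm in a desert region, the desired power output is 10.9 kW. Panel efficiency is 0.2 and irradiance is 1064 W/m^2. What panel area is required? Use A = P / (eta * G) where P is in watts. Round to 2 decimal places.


Convert target power to watts: P = 10.9 * 1000 = 10900.0 W
Compute denominator: eta * G = 0.2 * 1064 = 212.8
Required area A = P / (eta * G) = 10900.0 / 212.8
A = 51.22 m^2

51.22


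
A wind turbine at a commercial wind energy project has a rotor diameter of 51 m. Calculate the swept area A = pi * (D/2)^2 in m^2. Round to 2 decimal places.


Compute the rotor radius:
  r = D / 2 = 51 / 2 = 25.5 m
Calculate swept area:
  A = pi * r^2 = pi * 25.5^2
  A = 2042.82 m^2

2042.82


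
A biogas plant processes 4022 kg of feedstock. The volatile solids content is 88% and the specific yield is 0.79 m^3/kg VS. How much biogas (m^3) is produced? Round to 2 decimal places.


Compute volatile solids:
  VS = mass * VS_fraction = 4022 * 0.88 = 3539.36 kg
Calculate biogas volume:
  Biogas = VS * specific_yield = 3539.36 * 0.79
  Biogas = 2796.09 m^3

2796.09


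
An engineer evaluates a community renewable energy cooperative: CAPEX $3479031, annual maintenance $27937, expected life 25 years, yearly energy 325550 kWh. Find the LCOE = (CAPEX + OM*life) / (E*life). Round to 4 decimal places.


Total cost = CAPEX + OM * lifetime = 3479031 + 27937 * 25 = 3479031 + 698425 = 4177456
Total generation = annual * lifetime = 325550 * 25 = 8138750 kWh
LCOE = 4177456 / 8138750
LCOE = 0.5133 $/kWh

0.5133


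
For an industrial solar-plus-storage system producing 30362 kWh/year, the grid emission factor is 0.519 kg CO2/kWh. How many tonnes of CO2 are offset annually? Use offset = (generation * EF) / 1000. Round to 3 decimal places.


CO2 offset in kg = generation * emission_factor
CO2 offset = 30362 * 0.519 = 15757.88 kg
Convert to tonnes:
  CO2 offset = 15757.88 / 1000 = 15.758 tonnes

15.758


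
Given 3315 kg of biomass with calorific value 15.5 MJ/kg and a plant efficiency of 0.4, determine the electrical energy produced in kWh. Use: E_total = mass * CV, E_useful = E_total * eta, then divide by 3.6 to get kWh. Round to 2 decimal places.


Total energy = mass * CV = 3315 * 15.5 = 51382.5 MJ
Useful energy = total * eta = 51382.5 * 0.4 = 20553.0 MJ
Convert to kWh: 20553.0 / 3.6
Useful energy = 5709.17 kWh

5709.17


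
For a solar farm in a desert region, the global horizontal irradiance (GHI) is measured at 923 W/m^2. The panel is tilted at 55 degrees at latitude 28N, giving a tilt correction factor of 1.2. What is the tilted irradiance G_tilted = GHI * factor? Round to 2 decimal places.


Identify the given values:
  GHI = 923 W/m^2, tilt correction factor = 1.2
Apply the formula G_tilted = GHI * factor:
  G_tilted = 923 * 1.2
  G_tilted = 1107.60 W/m^2

1107.60


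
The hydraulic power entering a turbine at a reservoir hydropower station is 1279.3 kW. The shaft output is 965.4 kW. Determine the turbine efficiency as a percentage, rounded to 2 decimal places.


Turbine efficiency = (output power / input power) * 100
eta = (965.4 / 1279.3) * 100
eta = 75.46%

75.46


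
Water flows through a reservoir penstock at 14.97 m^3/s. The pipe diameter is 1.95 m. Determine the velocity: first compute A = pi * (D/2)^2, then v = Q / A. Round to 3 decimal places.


Compute pipe cross-sectional area:
  A = pi * (D/2)^2 = pi * (1.95/2)^2 = 2.9865 m^2
Calculate velocity:
  v = Q / A = 14.97 / 2.9865
  v = 5.013 m/s

5.013


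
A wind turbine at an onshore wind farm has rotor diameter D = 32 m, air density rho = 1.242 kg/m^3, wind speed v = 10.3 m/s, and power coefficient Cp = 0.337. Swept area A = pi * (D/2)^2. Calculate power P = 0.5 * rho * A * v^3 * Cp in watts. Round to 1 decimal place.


Step 1 -- Compute swept area:
  A = pi * (D/2)^2 = pi * (32/2)^2 = 804.25 m^2
Step 2 -- Apply wind power equation:
  P = 0.5 * rho * A * v^3 * Cp
  v^3 = 10.3^3 = 1092.727
  P = 0.5 * 1.242 * 804.25 * 1092.727 * 0.337
  P = 183917.5 W

183917.5


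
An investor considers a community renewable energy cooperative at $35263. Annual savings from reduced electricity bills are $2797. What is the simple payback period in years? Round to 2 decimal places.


Simple payback period = initial cost / annual savings
Payback = 35263 / 2797
Payback = 12.61 years

12.61


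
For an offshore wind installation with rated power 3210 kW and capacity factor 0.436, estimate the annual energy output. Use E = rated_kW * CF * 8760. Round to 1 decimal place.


Annual energy = rated_kW * capacity_factor * hours_per_year
Given: P_rated = 3210 kW, CF = 0.436, hours = 8760
E = 3210 * 0.436 * 8760
E = 12260145.6 kWh

12260145.6


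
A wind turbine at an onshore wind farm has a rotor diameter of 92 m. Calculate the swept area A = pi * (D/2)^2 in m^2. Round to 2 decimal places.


Compute the rotor radius:
  r = D / 2 = 92 / 2 = 46.0 m
Calculate swept area:
  A = pi * r^2 = pi * 46.0^2
  A = 6647.61 m^2

6647.61


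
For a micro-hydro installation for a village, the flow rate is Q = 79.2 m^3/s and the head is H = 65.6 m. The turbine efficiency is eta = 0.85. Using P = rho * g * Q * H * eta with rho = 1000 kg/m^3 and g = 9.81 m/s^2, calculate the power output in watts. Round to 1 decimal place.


Apply the hydropower formula P = rho * g * Q * H * eta
rho * g = 1000 * 9.81 = 9810.0
P = 9810.0 * 79.2 * 65.6 * 0.85
P = 43322843.5 W

43322843.5


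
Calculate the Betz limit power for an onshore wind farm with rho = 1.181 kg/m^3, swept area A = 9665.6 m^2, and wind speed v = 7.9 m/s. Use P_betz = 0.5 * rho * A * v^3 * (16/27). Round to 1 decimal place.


The Betz coefficient Cp_max = 16/27 = 0.5926
v^3 = 7.9^3 = 493.039
P_betz = 0.5 * rho * A * v^3 * Cp_max
P_betz = 0.5 * 1.181 * 9665.6 * 493.039 * 0.5926
P_betz = 1667578.2 W

1667578.2


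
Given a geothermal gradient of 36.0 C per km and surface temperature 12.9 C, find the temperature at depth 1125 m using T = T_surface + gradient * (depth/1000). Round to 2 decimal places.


Convert depth to km: 1125 / 1000 = 1.125 km
Temperature increase = gradient * depth_km = 36.0 * 1.125 = 40.5 C
Temperature at depth = T_surface + delta_T = 12.9 + 40.5
T = 53.40 C

53.40


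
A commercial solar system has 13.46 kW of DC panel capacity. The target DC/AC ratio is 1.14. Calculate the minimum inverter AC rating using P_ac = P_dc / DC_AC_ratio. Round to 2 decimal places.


The inverter AC capacity is determined by the DC/AC ratio.
Given: P_dc = 13.46 kW, DC/AC ratio = 1.14
P_ac = P_dc / ratio = 13.46 / 1.14
P_ac = 11.81 kW

11.81


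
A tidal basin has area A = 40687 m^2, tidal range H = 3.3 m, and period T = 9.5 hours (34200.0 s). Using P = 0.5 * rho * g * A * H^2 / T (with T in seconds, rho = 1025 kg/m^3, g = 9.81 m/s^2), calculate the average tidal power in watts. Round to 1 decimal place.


Convert period to seconds: T = 9.5 * 3600 = 34200.0 s
H^2 = 3.3^2 = 10.89
P = 0.5 * rho * g * A * H^2 / T
P = 0.5 * 1025 * 9.81 * 40687 * 10.89 / 34200.0
P = 65135.9 W

65135.9


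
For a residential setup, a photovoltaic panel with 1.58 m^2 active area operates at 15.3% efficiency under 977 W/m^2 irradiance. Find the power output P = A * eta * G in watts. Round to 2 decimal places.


Use the solar power formula P = A * eta * G.
Given: A = 1.58 m^2, eta = 0.153, G = 977 W/m^2
P = 1.58 * 0.153 * 977
P = 236.18 W

236.18


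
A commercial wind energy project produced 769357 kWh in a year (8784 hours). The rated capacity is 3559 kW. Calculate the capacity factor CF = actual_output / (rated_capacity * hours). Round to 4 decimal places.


Capacity factor = actual output / maximum possible output
Maximum possible = rated * hours = 3559 * 8784 = 31262256 kWh
CF = 769357 / 31262256
CF = 0.0246

0.0246


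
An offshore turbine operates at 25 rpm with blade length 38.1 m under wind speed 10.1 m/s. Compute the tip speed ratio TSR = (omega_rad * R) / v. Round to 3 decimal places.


Convert rotational speed to rad/s:
  omega = 25 * 2 * pi / 60 = 2.618 rad/s
Compute tip speed:
  v_tip = omega * R = 2.618 * 38.1 = 99.746 m/s
Tip speed ratio:
  TSR = v_tip / v_wind = 99.746 / 10.1 = 9.876

9.876


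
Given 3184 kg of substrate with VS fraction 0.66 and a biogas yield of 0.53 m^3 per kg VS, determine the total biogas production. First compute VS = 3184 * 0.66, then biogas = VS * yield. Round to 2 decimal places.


Compute volatile solids:
  VS = mass * VS_fraction = 3184 * 0.66 = 2101.44 kg
Calculate biogas volume:
  Biogas = VS * specific_yield = 2101.44 * 0.53
  Biogas = 1113.76 m^3

1113.76


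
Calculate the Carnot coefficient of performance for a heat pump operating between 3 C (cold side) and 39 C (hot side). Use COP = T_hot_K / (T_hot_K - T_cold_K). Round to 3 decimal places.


Convert to Kelvin:
  T_hot = 39 + 273.15 = 312.15 K
  T_cold = 3 + 273.15 = 276.15 K
Apply Carnot COP formula:
  COP = T_hot_K / (T_hot_K - T_cold_K) = 312.15 / 36.0
  COP = 8.671

8.671


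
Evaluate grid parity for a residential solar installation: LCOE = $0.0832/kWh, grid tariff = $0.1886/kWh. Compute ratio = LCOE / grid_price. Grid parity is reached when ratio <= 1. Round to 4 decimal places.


Compare LCOE to grid price:
  LCOE = $0.0832/kWh, Grid price = $0.1886/kWh
  Ratio = LCOE / grid_price = 0.0832 / 0.1886 = 0.4411
  Grid parity achieved (ratio <= 1)? yes

0.4411


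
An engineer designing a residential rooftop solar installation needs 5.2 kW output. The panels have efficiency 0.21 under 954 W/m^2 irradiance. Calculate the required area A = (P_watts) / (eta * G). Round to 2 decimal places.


Convert target power to watts: P = 5.2 * 1000 = 5200.0 W
Compute denominator: eta * G = 0.21 * 954 = 200.34
Required area A = P / (eta * G) = 5200.0 / 200.34
A = 25.96 m^2

25.96


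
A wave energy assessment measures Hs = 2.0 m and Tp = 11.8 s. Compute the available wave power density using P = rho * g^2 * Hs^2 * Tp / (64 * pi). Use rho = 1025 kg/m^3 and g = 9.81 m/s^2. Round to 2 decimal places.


Apply wave power formula:
  g^2 = 9.81^2 = 96.2361
  Hs^2 = 2.0^2 = 4.0
  Numerator = rho * g^2 * Hs^2 * Tp = 1025 * 96.2361 * 4.0 * 11.8 = 4655902.52
  Denominator = 64 * pi = 201.0619
  P = 4655902.52 / 201.0619 = 23156.56 W/m

23156.56


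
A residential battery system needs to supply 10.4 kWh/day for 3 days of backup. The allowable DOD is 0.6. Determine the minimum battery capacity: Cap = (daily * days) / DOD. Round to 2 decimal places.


Total energy needed = daily * days = 10.4 * 3 = 31.2 kWh
Account for depth of discharge:
  Cap = total_energy / DOD = 31.2 / 0.6
  Cap = 52.00 kWh

52.00


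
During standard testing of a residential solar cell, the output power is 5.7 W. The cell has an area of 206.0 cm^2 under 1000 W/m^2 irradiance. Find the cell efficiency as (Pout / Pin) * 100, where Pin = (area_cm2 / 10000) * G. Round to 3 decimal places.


First compute the input power:
  Pin = area_cm2 / 10000 * G = 206.0 / 10000 * 1000 = 20.6 W
Then compute efficiency:
  Efficiency = (Pout / Pin) * 100 = (5.7 / 20.6) * 100
  Efficiency = 27.670%

27.670


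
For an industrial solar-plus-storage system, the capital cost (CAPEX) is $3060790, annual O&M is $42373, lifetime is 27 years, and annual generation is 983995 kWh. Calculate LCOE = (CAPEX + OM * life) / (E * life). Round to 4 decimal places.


Total cost = CAPEX + OM * lifetime = 3060790 + 42373 * 27 = 3060790 + 1144071 = 4204861
Total generation = annual * lifetime = 983995 * 27 = 26567865 kWh
LCOE = 4204861 / 26567865
LCOE = 0.1583 $/kWh

0.1583


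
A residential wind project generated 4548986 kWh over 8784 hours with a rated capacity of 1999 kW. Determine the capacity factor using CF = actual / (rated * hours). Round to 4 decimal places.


Capacity factor = actual output / maximum possible output
Maximum possible = rated * hours = 1999 * 8784 = 17559216 kWh
CF = 4548986 / 17559216
CF = 0.2591

0.2591


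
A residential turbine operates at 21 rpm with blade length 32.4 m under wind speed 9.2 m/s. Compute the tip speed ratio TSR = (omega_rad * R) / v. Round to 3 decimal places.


Convert rotational speed to rad/s:
  omega = 21 * 2 * pi / 60 = 2.1991 rad/s
Compute tip speed:
  v_tip = omega * R = 2.1991 * 32.4 = 71.251 m/s
Tip speed ratio:
  TSR = v_tip / v_wind = 71.251 / 9.2 = 7.745

7.745


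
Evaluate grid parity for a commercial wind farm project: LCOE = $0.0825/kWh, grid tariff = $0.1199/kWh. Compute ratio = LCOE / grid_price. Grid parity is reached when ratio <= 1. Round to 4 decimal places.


Compare LCOE to grid price:
  LCOE = $0.0825/kWh, Grid price = $0.1199/kWh
  Ratio = LCOE / grid_price = 0.0825 / 0.1199 = 0.6881
  Grid parity achieved (ratio <= 1)? yes

0.6881


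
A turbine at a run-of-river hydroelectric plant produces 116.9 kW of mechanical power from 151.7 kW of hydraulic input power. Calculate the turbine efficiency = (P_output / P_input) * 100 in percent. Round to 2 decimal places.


Turbine efficiency = (output power / input power) * 100
eta = (116.9 / 151.7) * 100
eta = 77.06%

77.06


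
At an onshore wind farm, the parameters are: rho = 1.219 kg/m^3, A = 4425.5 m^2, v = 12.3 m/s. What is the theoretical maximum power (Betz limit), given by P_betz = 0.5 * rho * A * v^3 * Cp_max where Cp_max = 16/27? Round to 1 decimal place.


The Betz coefficient Cp_max = 16/27 = 0.5926
v^3 = 12.3^3 = 1860.867
P_betz = 0.5 * rho * A * v^3 * Cp_max
P_betz = 0.5 * 1.219 * 4425.5 * 1860.867 * 0.5926
P_betz = 2974456.4 W

2974456.4


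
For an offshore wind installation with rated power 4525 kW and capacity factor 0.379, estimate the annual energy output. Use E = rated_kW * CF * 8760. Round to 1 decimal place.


Annual energy = rated_kW * capacity_factor * hours_per_year
Given: P_rated = 4525 kW, CF = 0.379, hours = 8760
E = 4525 * 0.379 * 8760
E = 15023181.0 kWh

15023181.0


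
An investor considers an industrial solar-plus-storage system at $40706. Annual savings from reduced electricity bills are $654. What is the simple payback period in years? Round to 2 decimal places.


Simple payback period = initial cost / annual savings
Payback = 40706 / 654
Payback = 62.24 years

62.24


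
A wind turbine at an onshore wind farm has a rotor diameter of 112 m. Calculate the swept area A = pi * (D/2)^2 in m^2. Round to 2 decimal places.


Compute the rotor radius:
  r = D / 2 = 112 / 2 = 56.0 m
Calculate swept area:
  A = pi * r^2 = pi * 56.0^2
  A = 9852.03 m^2

9852.03


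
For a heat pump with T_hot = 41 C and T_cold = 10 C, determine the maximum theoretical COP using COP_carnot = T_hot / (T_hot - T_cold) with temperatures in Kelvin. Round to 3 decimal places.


Convert to Kelvin:
  T_hot = 41 + 273.15 = 314.15 K
  T_cold = 10 + 273.15 = 283.15 K
Apply Carnot COP formula:
  COP = T_hot_K / (T_hot_K - T_cold_K) = 314.15 / 31.0
  COP = 10.134

10.134


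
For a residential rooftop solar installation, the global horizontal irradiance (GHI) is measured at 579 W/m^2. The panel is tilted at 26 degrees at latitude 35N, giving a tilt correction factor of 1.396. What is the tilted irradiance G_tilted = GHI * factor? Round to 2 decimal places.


Identify the given values:
  GHI = 579 W/m^2, tilt correction factor = 1.396
Apply the formula G_tilted = GHI * factor:
  G_tilted = 579 * 1.396
  G_tilted = 808.28 W/m^2

808.28


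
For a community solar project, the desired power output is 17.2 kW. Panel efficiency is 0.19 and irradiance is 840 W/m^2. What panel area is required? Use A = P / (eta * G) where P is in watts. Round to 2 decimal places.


Convert target power to watts: P = 17.2 * 1000 = 17200.0 W
Compute denominator: eta * G = 0.19 * 840 = 159.6
Required area A = P / (eta * G) = 17200.0 / 159.6
A = 107.77 m^2

107.77


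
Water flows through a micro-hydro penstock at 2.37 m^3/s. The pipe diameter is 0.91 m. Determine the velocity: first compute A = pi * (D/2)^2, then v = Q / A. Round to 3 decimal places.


Compute pipe cross-sectional area:
  A = pi * (D/2)^2 = pi * (0.91/2)^2 = 0.6504 m^2
Calculate velocity:
  v = Q / A = 2.37 / 0.6504
  v = 3.644 m/s

3.644


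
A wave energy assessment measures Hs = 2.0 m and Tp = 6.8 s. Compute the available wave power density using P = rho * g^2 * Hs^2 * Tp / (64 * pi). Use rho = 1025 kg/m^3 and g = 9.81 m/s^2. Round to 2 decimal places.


Apply wave power formula:
  g^2 = 9.81^2 = 96.2361
  Hs^2 = 2.0^2 = 4.0
  Numerator = rho * g^2 * Hs^2 * Tp = 1025 * 96.2361 * 4.0 * 6.8 = 2683062.47
  Denominator = 64 * pi = 201.0619
  P = 2683062.47 / 201.0619 = 13344.46 W/m

13344.46


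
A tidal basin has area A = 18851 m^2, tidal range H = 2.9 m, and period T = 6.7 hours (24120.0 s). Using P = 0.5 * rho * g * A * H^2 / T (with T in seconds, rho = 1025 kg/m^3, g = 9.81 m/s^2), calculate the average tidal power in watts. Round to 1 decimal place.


Convert period to seconds: T = 6.7 * 3600 = 24120.0 s
H^2 = 2.9^2 = 8.41
P = 0.5 * rho * g * A * H^2 / T
P = 0.5 * 1025 * 9.81 * 18851 * 8.41 / 24120.0
P = 33045.8 W

33045.8


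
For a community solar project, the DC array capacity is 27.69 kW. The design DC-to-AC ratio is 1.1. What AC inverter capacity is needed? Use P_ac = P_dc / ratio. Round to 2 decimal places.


The inverter AC capacity is determined by the DC/AC ratio.
Given: P_dc = 27.69 kW, DC/AC ratio = 1.1
P_ac = P_dc / ratio = 27.69 / 1.1
P_ac = 25.17 kW

25.17


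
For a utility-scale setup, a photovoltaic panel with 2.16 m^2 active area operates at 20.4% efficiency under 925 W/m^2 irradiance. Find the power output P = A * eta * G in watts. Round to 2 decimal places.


Use the solar power formula P = A * eta * G.
Given: A = 2.16 m^2, eta = 0.204, G = 925 W/m^2
P = 2.16 * 0.204 * 925
P = 407.59 W

407.59


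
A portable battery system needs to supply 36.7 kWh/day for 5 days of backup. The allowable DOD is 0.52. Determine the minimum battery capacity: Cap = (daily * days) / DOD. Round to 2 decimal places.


Total energy needed = daily * days = 36.7 * 5 = 183.5 kWh
Account for depth of discharge:
  Cap = total_energy / DOD = 183.5 / 0.52
  Cap = 352.88 kWh

352.88


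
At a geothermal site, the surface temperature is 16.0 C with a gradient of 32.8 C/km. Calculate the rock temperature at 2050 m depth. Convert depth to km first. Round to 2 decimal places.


Convert depth to km: 2050 / 1000 = 2.05 km
Temperature increase = gradient * depth_km = 32.8 * 2.05 = 67.24 C
Temperature at depth = T_surface + delta_T = 16.0 + 67.24
T = 83.24 C

83.24


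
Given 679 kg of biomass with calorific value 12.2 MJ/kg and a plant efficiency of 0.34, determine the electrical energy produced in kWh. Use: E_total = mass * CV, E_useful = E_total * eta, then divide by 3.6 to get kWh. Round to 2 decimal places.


Total energy = mass * CV = 679 * 12.2 = 8283.8 MJ
Useful energy = total * eta = 8283.8 * 0.34 = 2816.49 MJ
Convert to kWh: 2816.49 / 3.6
Useful energy = 782.36 kWh

782.36


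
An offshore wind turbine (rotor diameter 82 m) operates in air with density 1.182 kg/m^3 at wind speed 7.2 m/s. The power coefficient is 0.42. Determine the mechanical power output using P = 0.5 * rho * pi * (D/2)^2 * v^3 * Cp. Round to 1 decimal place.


Step 1 -- Compute swept area:
  A = pi * (D/2)^2 = pi * (82/2)^2 = 5281.02 m^2
Step 2 -- Apply wind power equation:
  P = 0.5 * rho * A * v^3 * Cp
  v^3 = 7.2^3 = 373.248
  P = 0.5 * 1.182 * 5281.02 * 373.248 * 0.42
  P = 489273.7 W

489273.7


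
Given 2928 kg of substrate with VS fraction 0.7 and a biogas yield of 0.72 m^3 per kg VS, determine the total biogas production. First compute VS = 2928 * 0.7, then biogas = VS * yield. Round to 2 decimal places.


Compute volatile solids:
  VS = mass * VS_fraction = 2928 * 0.7 = 2049.6 kg
Calculate biogas volume:
  Biogas = VS * specific_yield = 2049.6 * 0.72
  Biogas = 1475.71 m^3

1475.71


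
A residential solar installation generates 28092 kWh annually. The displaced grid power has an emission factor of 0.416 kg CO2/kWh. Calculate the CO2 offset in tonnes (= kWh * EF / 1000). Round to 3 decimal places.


CO2 offset in kg = generation * emission_factor
CO2 offset = 28092 * 0.416 = 11686.27 kg
Convert to tonnes:
  CO2 offset = 11686.27 / 1000 = 11.686 tonnes

11.686


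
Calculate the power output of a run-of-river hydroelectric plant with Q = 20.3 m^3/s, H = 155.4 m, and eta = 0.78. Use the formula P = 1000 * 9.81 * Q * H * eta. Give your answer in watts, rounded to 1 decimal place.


Apply the hydropower formula P = rho * g * Q * H * eta
rho * g = 1000 * 9.81 = 9810.0
P = 9810.0 * 20.3 * 155.4 * 0.78
P = 24138521.3 W

24138521.3


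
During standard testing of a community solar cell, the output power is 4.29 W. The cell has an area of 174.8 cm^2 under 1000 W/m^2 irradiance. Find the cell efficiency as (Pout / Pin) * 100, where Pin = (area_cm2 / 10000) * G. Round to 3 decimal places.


First compute the input power:
  Pin = area_cm2 / 10000 * G = 174.8 / 10000 * 1000 = 17.48 W
Then compute efficiency:
  Efficiency = (Pout / Pin) * 100 = (4.29 / 17.48) * 100
  Efficiency = 24.542%

24.542


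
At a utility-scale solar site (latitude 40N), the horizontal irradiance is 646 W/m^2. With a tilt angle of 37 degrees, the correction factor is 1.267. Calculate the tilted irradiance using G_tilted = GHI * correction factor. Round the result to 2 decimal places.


Identify the given values:
  GHI = 646 W/m^2, tilt correction factor = 1.267
Apply the formula G_tilted = GHI * factor:
  G_tilted = 646 * 1.267
  G_tilted = 818.48 W/m^2

818.48


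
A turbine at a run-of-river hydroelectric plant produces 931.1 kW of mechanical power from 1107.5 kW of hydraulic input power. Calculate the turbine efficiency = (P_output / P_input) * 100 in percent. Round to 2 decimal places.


Turbine efficiency = (output power / input power) * 100
eta = (931.1 / 1107.5) * 100
eta = 84.07%

84.07


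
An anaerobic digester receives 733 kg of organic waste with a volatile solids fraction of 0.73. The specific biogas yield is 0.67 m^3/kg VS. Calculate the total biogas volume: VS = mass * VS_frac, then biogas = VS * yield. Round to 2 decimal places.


Compute volatile solids:
  VS = mass * VS_fraction = 733 * 0.73 = 535.09 kg
Calculate biogas volume:
  Biogas = VS * specific_yield = 535.09 * 0.67
  Biogas = 358.51 m^3

358.51


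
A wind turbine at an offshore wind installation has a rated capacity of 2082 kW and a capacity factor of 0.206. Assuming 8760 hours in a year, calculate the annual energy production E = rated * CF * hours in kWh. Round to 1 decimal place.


Annual energy = rated_kW * capacity_factor * hours_per_year
Given: P_rated = 2082 kW, CF = 0.206, hours = 8760
E = 2082 * 0.206 * 8760
E = 3757093.9 kWh

3757093.9


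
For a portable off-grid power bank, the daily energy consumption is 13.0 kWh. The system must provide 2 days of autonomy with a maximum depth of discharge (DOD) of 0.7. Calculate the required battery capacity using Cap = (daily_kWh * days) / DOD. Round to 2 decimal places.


Total energy needed = daily * days = 13.0 * 2 = 26.0 kWh
Account for depth of discharge:
  Cap = total_energy / DOD = 26.0 / 0.7
  Cap = 37.14 kWh

37.14


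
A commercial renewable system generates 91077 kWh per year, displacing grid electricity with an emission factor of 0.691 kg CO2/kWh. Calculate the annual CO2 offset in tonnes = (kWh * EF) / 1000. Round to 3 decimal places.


CO2 offset in kg = generation * emission_factor
CO2 offset = 91077 * 0.691 = 62934.21 kg
Convert to tonnes:
  CO2 offset = 62934.21 / 1000 = 62.934 tonnes

62.934


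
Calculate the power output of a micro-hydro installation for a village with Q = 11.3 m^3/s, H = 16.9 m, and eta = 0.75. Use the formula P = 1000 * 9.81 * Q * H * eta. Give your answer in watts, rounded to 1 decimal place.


Apply the hydropower formula P = rho * g * Q * H * eta
rho * g = 1000 * 9.81 = 9810.0
P = 9810.0 * 11.3 * 16.9 * 0.75
P = 1405061.8 W

1405061.8


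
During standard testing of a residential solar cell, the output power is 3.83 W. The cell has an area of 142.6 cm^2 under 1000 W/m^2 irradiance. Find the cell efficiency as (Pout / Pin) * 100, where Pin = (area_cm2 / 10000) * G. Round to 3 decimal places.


First compute the input power:
  Pin = area_cm2 / 10000 * G = 142.6 / 10000 * 1000 = 14.26 W
Then compute efficiency:
  Efficiency = (Pout / Pin) * 100 = (3.83 / 14.26) * 100
  Efficiency = 26.858%

26.858


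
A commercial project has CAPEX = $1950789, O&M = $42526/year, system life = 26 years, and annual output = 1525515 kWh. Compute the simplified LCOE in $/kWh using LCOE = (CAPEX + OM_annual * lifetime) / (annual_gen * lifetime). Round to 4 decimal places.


Total cost = CAPEX + OM * lifetime = 1950789 + 42526 * 26 = 1950789 + 1105676 = 3056465
Total generation = annual * lifetime = 1525515 * 26 = 39663390 kWh
LCOE = 3056465 / 39663390
LCOE = 0.0771 $/kWh

0.0771


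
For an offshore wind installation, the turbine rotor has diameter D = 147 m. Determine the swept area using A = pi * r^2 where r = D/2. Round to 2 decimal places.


Compute the rotor radius:
  r = D / 2 = 147 / 2 = 73.5 m
Calculate swept area:
  A = pi * r^2 = pi * 73.5^2
  A = 16971.67 m^2

16971.67


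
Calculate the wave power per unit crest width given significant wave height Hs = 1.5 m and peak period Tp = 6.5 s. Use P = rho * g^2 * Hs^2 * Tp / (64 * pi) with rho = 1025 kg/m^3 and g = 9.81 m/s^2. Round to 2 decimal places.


Apply wave power formula:
  g^2 = 9.81^2 = 96.2361
  Hs^2 = 1.5^2 = 2.25
  Numerator = rho * g^2 * Hs^2 * Tp = 1025 * 96.2361 * 2.25 * 6.5 = 1442639.29
  Denominator = 64 * pi = 201.0619
  P = 1442639.29 / 201.0619 = 7175.10 W/m

7175.10


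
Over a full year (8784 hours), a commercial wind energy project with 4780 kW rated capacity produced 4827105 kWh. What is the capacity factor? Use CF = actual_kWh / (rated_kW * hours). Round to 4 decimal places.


Capacity factor = actual output / maximum possible output
Maximum possible = rated * hours = 4780 * 8784 = 41987520 kWh
CF = 4827105 / 41987520
CF = 0.1150

0.1150


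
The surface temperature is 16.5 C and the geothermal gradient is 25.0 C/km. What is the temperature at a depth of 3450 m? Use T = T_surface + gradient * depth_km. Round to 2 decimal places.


Convert depth to km: 3450 / 1000 = 3.45 km
Temperature increase = gradient * depth_km = 25.0 * 3.45 = 86.25 C
Temperature at depth = T_surface + delta_T = 16.5 + 86.25
T = 102.75 C

102.75


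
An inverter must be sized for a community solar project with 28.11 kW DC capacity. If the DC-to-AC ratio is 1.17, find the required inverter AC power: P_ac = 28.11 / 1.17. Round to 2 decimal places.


The inverter AC capacity is determined by the DC/AC ratio.
Given: P_dc = 28.11 kW, DC/AC ratio = 1.17
P_ac = P_dc / ratio = 28.11 / 1.17
P_ac = 24.03 kW

24.03


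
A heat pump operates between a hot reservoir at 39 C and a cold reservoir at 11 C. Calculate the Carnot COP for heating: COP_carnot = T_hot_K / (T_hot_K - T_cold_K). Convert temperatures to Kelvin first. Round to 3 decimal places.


Convert to Kelvin:
  T_hot = 39 + 273.15 = 312.15 K
  T_cold = 11 + 273.15 = 284.15 K
Apply Carnot COP formula:
  COP = T_hot_K / (T_hot_K - T_cold_K) = 312.15 / 28.0
  COP = 11.148

11.148


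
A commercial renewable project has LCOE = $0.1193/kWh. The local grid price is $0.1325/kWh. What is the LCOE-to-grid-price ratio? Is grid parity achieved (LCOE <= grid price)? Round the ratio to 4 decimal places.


Compare LCOE to grid price:
  LCOE = $0.1193/kWh, Grid price = $0.1325/kWh
  Ratio = LCOE / grid_price = 0.1193 / 0.1325 = 0.9004
  Grid parity achieved (ratio <= 1)? yes

0.9004


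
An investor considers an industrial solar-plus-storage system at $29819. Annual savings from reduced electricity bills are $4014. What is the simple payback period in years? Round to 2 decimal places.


Simple payback period = initial cost / annual savings
Payback = 29819 / 4014
Payback = 7.43 years

7.43


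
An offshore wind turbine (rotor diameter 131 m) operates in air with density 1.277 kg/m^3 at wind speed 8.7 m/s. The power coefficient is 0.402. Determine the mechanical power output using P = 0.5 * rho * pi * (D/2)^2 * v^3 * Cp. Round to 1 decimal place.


Step 1 -- Compute swept area:
  A = pi * (D/2)^2 = pi * (131/2)^2 = 13478.22 m^2
Step 2 -- Apply wind power equation:
  P = 0.5 * rho * A * v^3 * Cp
  v^3 = 8.7^3 = 658.503
  P = 0.5 * 1.277 * 13478.22 * 658.503 * 0.402
  P = 2278123.1 W

2278123.1


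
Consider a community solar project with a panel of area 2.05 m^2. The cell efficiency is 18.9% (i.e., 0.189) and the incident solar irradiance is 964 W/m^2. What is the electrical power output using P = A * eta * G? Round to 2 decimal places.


Use the solar power formula P = A * eta * G.
Given: A = 2.05 m^2, eta = 0.189, G = 964 W/m^2
P = 2.05 * 0.189 * 964
P = 373.50 W

373.50


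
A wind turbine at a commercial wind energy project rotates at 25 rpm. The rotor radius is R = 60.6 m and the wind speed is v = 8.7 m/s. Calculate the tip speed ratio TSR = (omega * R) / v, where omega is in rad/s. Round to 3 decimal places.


Convert rotational speed to rad/s:
  omega = 25 * 2 * pi / 60 = 2.618 rad/s
Compute tip speed:
  v_tip = omega * R = 2.618 * 60.6 = 158.65 m/s
Tip speed ratio:
  TSR = v_tip / v_wind = 158.65 / 8.7 = 18.236

18.236


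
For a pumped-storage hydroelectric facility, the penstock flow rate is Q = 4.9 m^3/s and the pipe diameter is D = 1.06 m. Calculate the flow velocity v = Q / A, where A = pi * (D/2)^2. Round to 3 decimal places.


Compute pipe cross-sectional area:
  A = pi * (D/2)^2 = pi * (1.06/2)^2 = 0.8825 m^2
Calculate velocity:
  v = Q / A = 4.9 / 0.8825
  v = 5.553 m/s

5.553


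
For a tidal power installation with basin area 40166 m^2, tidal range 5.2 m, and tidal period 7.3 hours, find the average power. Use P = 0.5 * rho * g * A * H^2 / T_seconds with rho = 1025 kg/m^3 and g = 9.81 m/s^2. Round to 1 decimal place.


Convert period to seconds: T = 7.3 * 3600 = 26280.0 s
H^2 = 5.2^2 = 27.04
P = 0.5 * rho * g * A * H^2 / T
P = 0.5 * 1025 * 9.81 * 40166 * 27.04 / 26280.0
P = 207779.5 W

207779.5


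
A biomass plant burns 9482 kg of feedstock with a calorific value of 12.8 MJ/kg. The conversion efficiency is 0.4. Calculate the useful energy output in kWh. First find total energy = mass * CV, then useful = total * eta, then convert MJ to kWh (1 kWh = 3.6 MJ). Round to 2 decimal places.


Total energy = mass * CV = 9482 * 12.8 = 121369.6 MJ
Useful energy = total * eta = 121369.6 * 0.4 = 48547.84 MJ
Convert to kWh: 48547.84 / 3.6
Useful energy = 13485.51 kWh

13485.51


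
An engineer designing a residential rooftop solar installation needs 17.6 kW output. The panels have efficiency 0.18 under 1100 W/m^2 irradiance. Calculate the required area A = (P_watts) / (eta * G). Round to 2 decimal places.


Convert target power to watts: P = 17.6 * 1000 = 17600.0 W
Compute denominator: eta * G = 0.18 * 1100 = 198.0
Required area A = P / (eta * G) = 17600.0 / 198.0
A = 88.89 m^2

88.89


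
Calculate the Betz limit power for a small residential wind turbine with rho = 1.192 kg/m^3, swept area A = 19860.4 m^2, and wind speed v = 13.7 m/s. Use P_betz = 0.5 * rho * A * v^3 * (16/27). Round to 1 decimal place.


The Betz coefficient Cp_max = 16/27 = 0.5926
v^3 = 13.7^3 = 2571.353
P_betz = 0.5 * rho * A * v^3 * Cp_max
P_betz = 0.5 * 1.192 * 19860.4 * 2571.353 * 0.5926
P_betz = 18036496.0 W

18036496.0


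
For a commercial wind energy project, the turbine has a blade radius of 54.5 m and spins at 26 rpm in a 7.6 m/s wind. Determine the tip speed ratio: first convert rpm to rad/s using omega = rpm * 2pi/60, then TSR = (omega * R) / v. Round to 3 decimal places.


Convert rotational speed to rad/s:
  omega = 26 * 2 * pi / 60 = 2.7227 rad/s
Compute tip speed:
  v_tip = omega * R = 2.7227 * 54.5 = 148.388 m/s
Tip speed ratio:
  TSR = v_tip / v_wind = 148.388 / 7.6 = 19.525

19.525


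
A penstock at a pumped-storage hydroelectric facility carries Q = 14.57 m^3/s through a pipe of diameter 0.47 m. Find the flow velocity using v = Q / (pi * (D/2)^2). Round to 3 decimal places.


Compute pipe cross-sectional area:
  A = pi * (D/2)^2 = pi * (0.47/2)^2 = 0.1735 m^2
Calculate velocity:
  v = Q / A = 14.57 / 0.1735
  v = 83.980 m/s

83.980


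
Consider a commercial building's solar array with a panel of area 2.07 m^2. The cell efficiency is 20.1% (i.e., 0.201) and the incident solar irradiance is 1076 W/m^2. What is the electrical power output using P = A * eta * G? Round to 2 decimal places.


Use the solar power formula P = A * eta * G.
Given: A = 2.07 m^2, eta = 0.201, G = 1076 W/m^2
P = 2.07 * 0.201 * 1076
P = 447.69 W

447.69


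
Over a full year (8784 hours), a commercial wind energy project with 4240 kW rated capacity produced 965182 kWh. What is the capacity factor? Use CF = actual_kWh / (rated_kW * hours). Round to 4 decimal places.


Capacity factor = actual output / maximum possible output
Maximum possible = rated * hours = 4240 * 8784 = 37244160 kWh
CF = 965182 / 37244160
CF = 0.0259

0.0259


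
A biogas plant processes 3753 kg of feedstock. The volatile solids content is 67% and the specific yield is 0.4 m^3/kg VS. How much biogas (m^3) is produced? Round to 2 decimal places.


Compute volatile solids:
  VS = mass * VS_fraction = 3753 * 0.67 = 2514.51 kg
Calculate biogas volume:
  Biogas = VS * specific_yield = 2514.51 * 0.4
  Biogas = 1005.80 m^3

1005.80


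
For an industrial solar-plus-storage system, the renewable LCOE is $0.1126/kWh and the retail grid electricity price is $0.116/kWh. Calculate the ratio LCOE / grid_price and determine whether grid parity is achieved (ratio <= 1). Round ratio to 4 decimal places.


Compare LCOE to grid price:
  LCOE = $0.1126/kWh, Grid price = $0.116/kWh
  Ratio = LCOE / grid_price = 0.1126 / 0.116 = 0.9707
  Grid parity achieved (ratio <= 1)? yes

0.9707


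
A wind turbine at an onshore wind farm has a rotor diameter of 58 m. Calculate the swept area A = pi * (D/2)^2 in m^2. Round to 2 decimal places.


Compute the rotor radius:
  r = D / 2 = 58 / 2 = 29.0 m
Calculate swept area:
  A = pi * r^2 = pi * 29.0^2
  A = 2642.08 m^2

2642.08


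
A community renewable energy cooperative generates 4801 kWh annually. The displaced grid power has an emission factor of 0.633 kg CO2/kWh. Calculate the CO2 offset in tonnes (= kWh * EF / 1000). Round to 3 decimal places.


CO2 offset in kg = generation * emission_factor
CO2 offset = 4801 * 0.633 = 3039.03 kg
Convert to tonnes:
  CO2 offset = 3039.03 / 1000 = 3.039 tonnes

3.039


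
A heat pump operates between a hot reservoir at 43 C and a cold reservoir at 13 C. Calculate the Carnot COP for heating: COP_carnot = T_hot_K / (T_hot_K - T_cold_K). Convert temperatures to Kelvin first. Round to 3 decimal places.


Convert to Kelvin:
  T_hot = 43 + 273.15 = 316.15 K
  T_cold = 13 + 273.15 = 286.15 K
Apply Carnot COP formula:
  COP = T_hot_K / (T_hot_K - T_cold_K) = 316.15 / 30.0
  COP = 10.538

10.538


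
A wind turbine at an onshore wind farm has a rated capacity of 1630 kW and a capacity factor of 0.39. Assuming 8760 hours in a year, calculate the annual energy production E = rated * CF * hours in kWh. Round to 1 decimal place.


Annual energy = rated_kW * capacity_factor * hours_per_year
Given: P_rated = 1630 kW, CF = 0.39, hours = 8760
E = 1630 * 0.39 * 8760
E = 5568732.0 kWh

5568732.0


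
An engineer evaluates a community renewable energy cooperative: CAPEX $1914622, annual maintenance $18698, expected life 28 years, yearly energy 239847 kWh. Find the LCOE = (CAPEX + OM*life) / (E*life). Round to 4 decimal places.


Total cost = CAPEX + OM * lifetime = 1914622 + 18698 * 28 = 1914622 + 523544 = 2438166
Total generation = annual * lifetime = 239847 * 28 = 6715716 kWh
LCOE = 2438166 / 6715716
LCOE = 0.3631 $/kWh

0.3631


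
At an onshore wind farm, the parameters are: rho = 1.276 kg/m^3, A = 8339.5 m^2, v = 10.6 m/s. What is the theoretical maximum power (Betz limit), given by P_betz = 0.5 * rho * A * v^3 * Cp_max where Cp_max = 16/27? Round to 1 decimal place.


The Betz coefficient Cp_max = 16/27 = 0.5926
v^3 = 10.6^3 = 1191.016
P_betz = 0.5 * rho * A * v^3 * Cp_max
P_betz = 0.5 * 1.276 * 8339.5 * 1191.016 * 0.5926
P_betz = 3755212.4 W

3755212.4


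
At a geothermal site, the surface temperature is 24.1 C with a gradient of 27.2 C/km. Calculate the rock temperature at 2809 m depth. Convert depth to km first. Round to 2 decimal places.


Convert depth to km: 2809 / 1000 = 2.809 km
Temperature increase = gradient * depth_km = 27.2 * 2.809 = 76.4 C
Temperature at depth = T_surface + delta_T = 24.1 + 76.4
T = 100.50 C

100.50


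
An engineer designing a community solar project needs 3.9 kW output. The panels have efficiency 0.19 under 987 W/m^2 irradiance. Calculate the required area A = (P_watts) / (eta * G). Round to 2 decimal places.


Convert target power to watts: P = 3.9 * 1000 = 3900.0 W
Compute denominator: eta * G = 0.19 * 987 = 187.53
Required area A = P / (eta * G) = 3900.0 / 187.53
A = 20.80 m^2

20.80


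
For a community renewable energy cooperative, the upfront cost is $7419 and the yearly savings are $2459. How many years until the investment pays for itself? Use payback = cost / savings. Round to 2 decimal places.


Simple payback period = initial cost / annual savings
Payback = 7419 / 2459
Payback = 3.02 years

3.02


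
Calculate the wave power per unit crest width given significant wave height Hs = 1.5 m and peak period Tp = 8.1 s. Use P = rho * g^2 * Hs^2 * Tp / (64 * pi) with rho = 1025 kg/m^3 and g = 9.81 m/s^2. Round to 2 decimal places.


Apply wave power formula:
  g^2 = 9.81^2 = 96.2361
  Hs^2 = 1.5^2 = 2.25
  Numerator = rho * g^2 * Hs^2 * Tp = 1025 * 96.2361 * 2.25 * 8.1 = 1797750.5
  Denominator = 64 * pi = 201.0619
  P = 1797750.5 / 201.0619 = 8941.28 W/m

8941.28


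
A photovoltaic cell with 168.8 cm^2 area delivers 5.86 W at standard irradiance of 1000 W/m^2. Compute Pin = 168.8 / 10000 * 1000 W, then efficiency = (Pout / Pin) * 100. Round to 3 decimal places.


First compute the input power:
  Pin = area_cm2 / 10000 * G = 168.8 / 10000 * 1000 = 16.88 W
Then compute efficiency:
  Efficiency = (Pout / Pin) * 100 = (5.86 / 16.88) * 100
  Efficiency = 34.716%

34.716


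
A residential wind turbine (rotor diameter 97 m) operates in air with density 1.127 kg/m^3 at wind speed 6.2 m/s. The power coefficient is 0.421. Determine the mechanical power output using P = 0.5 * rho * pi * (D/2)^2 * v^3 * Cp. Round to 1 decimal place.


Step 1 -- Compute swept area:
  A = pi * (D/2)^2 = pi * (97/2)^2 = 7389.81 m^2
Step 2 -- Apply wind power equation:
  P = 0.5 * rho * A * v^3 * Cp
  v^3 = 6.2^3 = 238.328
  P = 0.5 * 1.127 * 7389.81 * 238.328 * 0.421
  P = 417815.4 W

417815.4


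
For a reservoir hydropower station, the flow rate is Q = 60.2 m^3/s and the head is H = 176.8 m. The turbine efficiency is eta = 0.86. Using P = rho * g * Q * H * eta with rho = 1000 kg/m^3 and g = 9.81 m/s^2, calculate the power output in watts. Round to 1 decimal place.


Apply the hydropower formula P = rho * g * Q * H * eta
rho * g = 1000 * 9.81 = 9810.0
P = 9810.0 * 60.2 * 176.8 * 0.86
P = 89793771.0 W

89793771.0


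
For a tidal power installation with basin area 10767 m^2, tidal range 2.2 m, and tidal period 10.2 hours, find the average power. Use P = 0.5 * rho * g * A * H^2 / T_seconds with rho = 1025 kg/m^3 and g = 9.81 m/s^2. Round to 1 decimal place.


Convert period to seconds: T = 10.2 * 3600 = 36720.0 s
H^2 = 2.2^2 = 4.84
P = 0.5 * rho * g * A * H^2 / T
P = 0.5 * 1025 * 9.81 * 10767 * 4.84 / 36720.0
P = 7135.1 W

7135.1


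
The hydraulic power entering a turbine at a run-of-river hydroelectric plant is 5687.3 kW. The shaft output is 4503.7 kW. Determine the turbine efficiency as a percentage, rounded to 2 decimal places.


Turbine efficiency = (output power / input power) * 100
eta = (4503.7 / 5687.3) * 100
eta = 79.19%

79.19


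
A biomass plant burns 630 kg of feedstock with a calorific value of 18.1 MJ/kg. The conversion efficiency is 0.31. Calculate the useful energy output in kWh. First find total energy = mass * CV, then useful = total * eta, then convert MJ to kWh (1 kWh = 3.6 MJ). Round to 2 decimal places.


Total energy = mass * CV = 630 * 18.1 = 11403.0 MJ
Useful energy = total * eta = 11403.0 * 0.31 = 3534.93 MJ
Convert to kWh: 3534.93 / 3.6
Useful energy = 981.93 kWh

981.93
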